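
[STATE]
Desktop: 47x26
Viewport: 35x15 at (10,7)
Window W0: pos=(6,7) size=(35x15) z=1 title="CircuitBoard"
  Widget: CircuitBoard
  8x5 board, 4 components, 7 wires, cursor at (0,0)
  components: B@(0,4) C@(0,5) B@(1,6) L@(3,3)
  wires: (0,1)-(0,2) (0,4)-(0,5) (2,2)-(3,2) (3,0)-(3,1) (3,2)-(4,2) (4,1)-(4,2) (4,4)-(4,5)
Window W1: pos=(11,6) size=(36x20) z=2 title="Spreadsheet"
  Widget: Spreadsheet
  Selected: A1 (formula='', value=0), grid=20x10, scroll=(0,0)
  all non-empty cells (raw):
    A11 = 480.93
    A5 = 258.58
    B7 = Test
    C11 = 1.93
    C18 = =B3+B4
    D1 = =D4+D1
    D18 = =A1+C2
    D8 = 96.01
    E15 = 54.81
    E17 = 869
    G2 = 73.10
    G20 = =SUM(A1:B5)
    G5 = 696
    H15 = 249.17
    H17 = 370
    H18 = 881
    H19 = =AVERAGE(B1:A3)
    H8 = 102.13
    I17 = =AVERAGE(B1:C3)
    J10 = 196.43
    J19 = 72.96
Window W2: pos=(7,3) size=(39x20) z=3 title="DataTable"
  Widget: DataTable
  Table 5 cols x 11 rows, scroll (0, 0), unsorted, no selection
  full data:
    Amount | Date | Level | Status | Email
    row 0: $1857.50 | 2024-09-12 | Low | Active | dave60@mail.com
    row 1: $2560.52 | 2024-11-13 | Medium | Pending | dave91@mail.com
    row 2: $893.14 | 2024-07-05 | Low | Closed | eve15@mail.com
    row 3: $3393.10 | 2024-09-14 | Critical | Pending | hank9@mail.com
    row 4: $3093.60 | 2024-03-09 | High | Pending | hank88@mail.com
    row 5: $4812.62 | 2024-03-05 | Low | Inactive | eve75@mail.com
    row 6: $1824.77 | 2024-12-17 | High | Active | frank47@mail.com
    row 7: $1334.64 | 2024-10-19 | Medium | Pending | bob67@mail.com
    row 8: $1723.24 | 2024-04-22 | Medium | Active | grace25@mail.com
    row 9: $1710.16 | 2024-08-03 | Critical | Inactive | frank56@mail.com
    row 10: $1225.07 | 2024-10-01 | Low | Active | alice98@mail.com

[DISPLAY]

──────┼──────────┼────────┼────────
857.50│2024-09-12│Low     │Active  
560.52│2024-11-13│Medium  │Pending 
93.14 │2024-07-05│Low     │Closed  
393.10│2024-09-14│Critical│Pending 
093.60│2024-03-09│High    │Pending 
812.62│2024-03-05│Low     │Inactive
824.77│2024-12-17│High    │Active  
334.64│2024-10-19│Medium  │Pending 
723.24│2024-04-22│Medium  │Active  
710.16│2024-08-03│Critical│Inactive
225.07│2024-10-01│Low     │Active  
                                   
                                   
                                   


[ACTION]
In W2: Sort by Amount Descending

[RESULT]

──────┼──────────┼────────┼────────
812.62│2024-03-05│Low     │Inactive
393.10│2024-09-14│Critical│Pending 
093.60│2024-03-09│High    │Pending 
560.52│2024-11-13│Medium  │Pending 
857.50│2024-09-12│Low     │Active  
824.77│2024-12-17│High    │Active  
723.24│2024-04-22│Medium  │Active  
710.16│2024-08-03│Critical│Inactive
334.64│2024-10-19│Medium  │Pending 
225.07│2024-10-01│Low     │Active  
93.14 │2024-07-05│Low     │Closed  
                                   
                                   
                                   


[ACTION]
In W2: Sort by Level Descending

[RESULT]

──────┼──────────┼────────┼────────
560.52│2024-11-13│Medium  │Pending 
723.24│2024-04-22│Medium  │Active  
334.64│2024-10-19│Medium  │Pending 
812.62│2024-03-05│Low     │Inactive
857.50│2024-09-12│Low     │Active  
225.07│2024-10-01│Low     │Active  
93.14 │2024-07-05│Low     │Closed  
093.60│2024-03-09│High    │Pending 
824.77│2024-12-17│High    │Active  
393.10│2024-09-14│Critical│Pending 
710.16│2024-08-03│Critical│Inactive
                                   
                                   
                                   


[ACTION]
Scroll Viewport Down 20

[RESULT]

812.62│2024-03-05│Low     │Inactive
857.50│2024-09-12│Low     │Active  
225.07│2024-10-01│Low     │Active  
93.14 │2024-07-05│Low     │Closed  
093.60│2024-03-09│High    │Pending 
824.77│2024-12-17│High    │Active  
393.10│2024-09-14│Critical│Pending 
710.16│2024-08-03│Critical│Inactive
                                   
                                   
                                   
━━━━━━━━━━━━━━━━━━━━━━━━━━━━━━━━━━━
 ┃ 12        0       0       0     
 ┃ 13        0       0       0     
 ┗━━━━━━━━━━━━━━━━━━━━━━━━━━━━━━━━━


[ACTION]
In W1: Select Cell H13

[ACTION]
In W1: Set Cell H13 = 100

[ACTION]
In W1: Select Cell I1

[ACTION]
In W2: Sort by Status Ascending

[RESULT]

824.77│2024-12-17│High    │Active  
93.14 │2024-07-05│Low     │Closed  
812.62│2024-03-05│Low     │Inactive
710.16│2024-08-03│Critical│Inactive
560.52│2024-11-13│Medium  │Pending 
334.64│2024-10-19│Medium  │Pending 
093.60│2024-03-09│High    │Pending 
393.10│2024-09-14│Critical│Pending 
                                   
                                   
                                   
━━━━━━━━━━━━━━━━━━━━━━━━━━━━━━━━━━━
 ┃ 12        0       0       0     
 ┃ 13        0       0       0     
 ┗━━━━━━━━━━━━━━━━━━━━━━━━━━━━━━━━━


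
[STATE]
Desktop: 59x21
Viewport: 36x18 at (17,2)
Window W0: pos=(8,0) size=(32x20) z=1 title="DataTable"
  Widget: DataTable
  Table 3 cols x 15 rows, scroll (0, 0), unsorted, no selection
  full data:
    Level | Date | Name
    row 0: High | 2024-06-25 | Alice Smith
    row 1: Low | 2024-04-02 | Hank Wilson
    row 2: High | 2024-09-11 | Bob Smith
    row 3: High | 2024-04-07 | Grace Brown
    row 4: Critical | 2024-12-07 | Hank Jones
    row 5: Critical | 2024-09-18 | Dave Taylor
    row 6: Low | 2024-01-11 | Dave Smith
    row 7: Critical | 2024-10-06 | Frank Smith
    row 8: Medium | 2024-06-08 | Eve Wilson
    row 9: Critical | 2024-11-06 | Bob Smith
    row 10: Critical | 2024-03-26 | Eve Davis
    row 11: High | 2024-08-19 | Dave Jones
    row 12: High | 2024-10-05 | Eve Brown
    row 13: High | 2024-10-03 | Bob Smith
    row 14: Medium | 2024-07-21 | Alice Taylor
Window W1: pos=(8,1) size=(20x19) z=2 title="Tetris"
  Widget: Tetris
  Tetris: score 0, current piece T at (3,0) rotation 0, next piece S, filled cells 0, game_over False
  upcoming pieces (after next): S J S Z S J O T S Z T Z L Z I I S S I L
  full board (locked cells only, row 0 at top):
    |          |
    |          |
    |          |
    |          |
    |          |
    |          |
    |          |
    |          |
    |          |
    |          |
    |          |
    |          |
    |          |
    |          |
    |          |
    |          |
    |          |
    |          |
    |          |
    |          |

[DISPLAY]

          ┃───────────┨             
──────────┨│Name      ┃             
          ┃┼──────────┃             
          ┃│Alice Smit┃             
          ┃│Hank Wilso┃             
          ┃│Bob Smith ┃             
          ┃│Grace Brow┃             
          ┃│Hank Jones┃             
          ┃│Dave Taylo┃             
          ┃│Dave Smith┃             
          ┃│Frank Smit┃             
          ┃│Eve Wilson┃             
          ┃│Bob Smith ┃             
          ┃│Eve Davis ┃             
          ┃│Dave Jones┃             
          ┃│Eve Brown ┃             
          ┃│Bob Smith ┃             
━━━━━━━━━━┛━━━━━━━━━━━┛             


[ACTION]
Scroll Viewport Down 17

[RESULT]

──────────┨│Name      ┃             
          ┃┼──────────┃             
          ┃│Alice Smit┃             
          ┃│Hank Wilso┃             
          ┃│Bob Smith ┃             
          ┃│Grace Brow┃             
          ┃│Hank Jones┃             
          ┃│Dave Taylo┃             
          ┃│Dave Smith┃             
          ┃│Frank Smit┃             
          ┃│Eve Wilson┃             
          ┃│Bob Smith ┃             
          ┃│Eve Davis ┃             
          ┃│Dave Jones┃             
          ┃│Eve Brown ┃             
          ┃│Bob Smith ┃             
━━━━━━━━━━┛━━━━━━━━━━━┛             
                                    


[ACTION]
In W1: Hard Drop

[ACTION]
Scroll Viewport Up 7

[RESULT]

━━━━━━━━━━━━━━━━━━━━━━┓             
━━━━━━━━━━┓           ┃             
          ┃───────────┨             
──────────┨│Name      ┃             
          ┃┼──────────┃             
          ┃│Alice Smit┃             
          ┃│Hank Wilso┃             
          ┃│Bob Smith ┃             
          ┃│Grace Brow┃             
          ┃│Hank Jones┃             
          ┃│Dave Taylo┃             
          ┃│Dave Smith┃             
          ┃│Frank Smit┃             
          ┃│Eve Wilson┃             
          ┃│Bob Smith ┃             
          ┃│Eve Davis ┃             
          ┃│Dave Jones┃             
          ┃│Eve Brown ┃             


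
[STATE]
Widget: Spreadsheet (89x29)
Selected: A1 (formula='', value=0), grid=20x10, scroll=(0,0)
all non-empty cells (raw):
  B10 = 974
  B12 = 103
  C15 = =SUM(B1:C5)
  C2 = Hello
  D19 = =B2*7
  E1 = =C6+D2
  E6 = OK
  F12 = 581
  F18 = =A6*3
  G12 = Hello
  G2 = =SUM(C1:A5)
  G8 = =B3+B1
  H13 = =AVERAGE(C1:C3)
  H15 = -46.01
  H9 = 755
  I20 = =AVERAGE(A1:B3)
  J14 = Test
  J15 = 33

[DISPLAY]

A1:                                                                                      
       A       B       C       D       E       F       G       H       I       J         
-----------------------------------------------------------------------------------------
  1      [0]       0       0       0       0       0       0       0       0       0     
  2        0       0Hello          0       0       0       0       0       0       0     
  3        0       0       0       0       0       0       0       0       0       0     
  4        0       0       0       0       0       0       0       0       0       0     
  5        0       0       0       0       0       0       0       0       0       0     
  6        0       0       0       0OK             0       0       0       0       0     
  7        0       0       0       0       0       0       0       0       0       0     
  8        0       0       0       0       0       0       0       0       0       0     
  9        0       0       0       0       0       0       0     755       0       0     
 10        0     974       0       0       0       0       0       0       0       0     
 11        0       0       0       0       0       0       0       0       0       0     
 12        0     103       0       0       0     581Hello          0       0       0     
 13        0       0       0       0       0       0       0       0       0       0     
 14        0       0       0       0       0       0       0       0       0Test         
 15        0       0       0       0       0       0       0  -46.01       0      33     
 16        0       0       0       0       0       0       0       0       0       0     
 17        0       0       0       0       0       0       0       0       0       0     
 18        0       0       0       0       0       0       0       0       0       0     
 19        0       0       0       0       0       0       0       0       0       0     
 20        0       0       0       0       0       0       0       0       0       0     
                                                                                         
                                                                                         
                                                                                         
                                                                                         
                                                                                         
                                                                                         


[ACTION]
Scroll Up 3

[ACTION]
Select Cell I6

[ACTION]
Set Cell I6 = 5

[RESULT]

I6: 5                                                                                    
       A       B       C       D       E       F       G       H       I       J         
-----------------------------------------------------------------------------------------
  1        0       0       0       0       0       0       0       0       0       0     
  2        0       0Hello          0       0       0       0       0       0       0     
  3        0       0       0       0       0       0       0       0       0       0     
  4        0       0       0       0       0       0       0       0       0       0     
  5        0       0       0       0       0       0       0       0       0       0     
  6        0       0       0       0OK             0       0       0     [5]       0     
  7        0       0       0       0       0       0       0       0       0       0     
  8        0       0       0       0       0       0       0       0       0       0     
  9        0       0       0       0       0       0       0     755       0       0     
 10        0     974       0       0       0       0       0       0       0       0     
 11        0       0       0       0       0       0       0       0       0       0     
 12        0     103       0       0       0     581Hello          0       0       0     
 13        0       0       0       0       0       0       0       0       0       0     
 14        0       0       0       0       0       0       0       0       0Test         
 15        0       0       0       0       0       0       0  -46.01       0      33     
 16        0       0       0       0       0       0       0       0       0       0     
 17        0       0       0       0       0       0       0       0       0       0     
 18        0       0       0       0       0       0       0       0       0       0     
 19        0       0       0       0       0       0       0       0       0       0     
 20        0       0       0       0       0       0       0       0       0       0     
                                                                                         
                                                                                         
                                                                                         
                                                                                         
                                                                                         
                                                                                         


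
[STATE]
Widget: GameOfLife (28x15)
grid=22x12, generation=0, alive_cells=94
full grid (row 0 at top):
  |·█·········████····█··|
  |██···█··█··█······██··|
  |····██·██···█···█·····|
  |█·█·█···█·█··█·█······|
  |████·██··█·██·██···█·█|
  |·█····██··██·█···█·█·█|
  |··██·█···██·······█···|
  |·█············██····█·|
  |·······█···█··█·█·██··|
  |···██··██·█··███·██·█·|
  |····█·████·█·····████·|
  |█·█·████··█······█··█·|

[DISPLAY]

Gen: 0                      
·█·········████····█··      
██···█··█··█······██··      
····██·██···█···█·····      
█·█·█···█·█··█·█······      
████·██··█·██·██···█·█      
·█····██··██·█···█·█·█      
··██·█···██·······█···      
·█············██····█·      
·······█···█··█·█·██··      
···██··██·█··███·██·█·      
····█·████·█·····████·      
█·█·████··█······█··█·      
                            
                            


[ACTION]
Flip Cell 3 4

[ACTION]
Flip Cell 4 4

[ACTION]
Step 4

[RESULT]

Gen: 4                      
····██·██·███·····██··      
··██···██·███████·····      
···███···██··█·····█··      
█████·········█·······      
█·····███··██··██·█···      
█·····█████···█··█··█·      
██·······██····█·█·██·      
·███···██··███·█···█··      
··█··█···········███··      
··█··█·········██████·      
····█··············█·█      
····················█·      
                            
                            


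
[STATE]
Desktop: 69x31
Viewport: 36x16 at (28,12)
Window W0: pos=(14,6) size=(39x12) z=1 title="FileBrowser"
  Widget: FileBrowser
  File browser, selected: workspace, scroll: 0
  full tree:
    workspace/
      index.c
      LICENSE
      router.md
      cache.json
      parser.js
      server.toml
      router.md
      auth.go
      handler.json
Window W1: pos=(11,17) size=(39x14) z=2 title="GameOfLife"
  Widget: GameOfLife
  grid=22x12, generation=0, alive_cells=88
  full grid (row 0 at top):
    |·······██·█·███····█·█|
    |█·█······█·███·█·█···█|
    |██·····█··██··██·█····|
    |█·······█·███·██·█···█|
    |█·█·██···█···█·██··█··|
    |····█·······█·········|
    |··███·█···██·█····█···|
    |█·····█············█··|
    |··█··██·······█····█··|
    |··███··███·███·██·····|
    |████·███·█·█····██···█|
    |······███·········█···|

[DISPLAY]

                        ┃           
n                       ┃           
                        ┃           
ml                      ┃           
                        ┃           
━━━━━━━━━━━━━━━━━━━━━┓━━┛           
                     ┃              
─────────────────────┨              
                     ┃              
·█···█               ┃              
·█····               ┃              
·█···█               ┃              
█··█··               ┃              
······               ┃              
··█···               ┃              
···█··               ┃              


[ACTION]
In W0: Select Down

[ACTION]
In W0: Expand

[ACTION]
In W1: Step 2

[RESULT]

                        ┃           
n                       ┃           
                        ┃           
ml                      ┃           
                        ┃           
━━━━━━━━━━━━━━━━━━━━━┓━━┛           
                     ┃              
─────────────────────┨              
                     ┃              
·██···               ┃              
█·····               ┃              
··█···               ┃              
██····               ┃              
······               ┃              
······               ┃              
······               ┃              


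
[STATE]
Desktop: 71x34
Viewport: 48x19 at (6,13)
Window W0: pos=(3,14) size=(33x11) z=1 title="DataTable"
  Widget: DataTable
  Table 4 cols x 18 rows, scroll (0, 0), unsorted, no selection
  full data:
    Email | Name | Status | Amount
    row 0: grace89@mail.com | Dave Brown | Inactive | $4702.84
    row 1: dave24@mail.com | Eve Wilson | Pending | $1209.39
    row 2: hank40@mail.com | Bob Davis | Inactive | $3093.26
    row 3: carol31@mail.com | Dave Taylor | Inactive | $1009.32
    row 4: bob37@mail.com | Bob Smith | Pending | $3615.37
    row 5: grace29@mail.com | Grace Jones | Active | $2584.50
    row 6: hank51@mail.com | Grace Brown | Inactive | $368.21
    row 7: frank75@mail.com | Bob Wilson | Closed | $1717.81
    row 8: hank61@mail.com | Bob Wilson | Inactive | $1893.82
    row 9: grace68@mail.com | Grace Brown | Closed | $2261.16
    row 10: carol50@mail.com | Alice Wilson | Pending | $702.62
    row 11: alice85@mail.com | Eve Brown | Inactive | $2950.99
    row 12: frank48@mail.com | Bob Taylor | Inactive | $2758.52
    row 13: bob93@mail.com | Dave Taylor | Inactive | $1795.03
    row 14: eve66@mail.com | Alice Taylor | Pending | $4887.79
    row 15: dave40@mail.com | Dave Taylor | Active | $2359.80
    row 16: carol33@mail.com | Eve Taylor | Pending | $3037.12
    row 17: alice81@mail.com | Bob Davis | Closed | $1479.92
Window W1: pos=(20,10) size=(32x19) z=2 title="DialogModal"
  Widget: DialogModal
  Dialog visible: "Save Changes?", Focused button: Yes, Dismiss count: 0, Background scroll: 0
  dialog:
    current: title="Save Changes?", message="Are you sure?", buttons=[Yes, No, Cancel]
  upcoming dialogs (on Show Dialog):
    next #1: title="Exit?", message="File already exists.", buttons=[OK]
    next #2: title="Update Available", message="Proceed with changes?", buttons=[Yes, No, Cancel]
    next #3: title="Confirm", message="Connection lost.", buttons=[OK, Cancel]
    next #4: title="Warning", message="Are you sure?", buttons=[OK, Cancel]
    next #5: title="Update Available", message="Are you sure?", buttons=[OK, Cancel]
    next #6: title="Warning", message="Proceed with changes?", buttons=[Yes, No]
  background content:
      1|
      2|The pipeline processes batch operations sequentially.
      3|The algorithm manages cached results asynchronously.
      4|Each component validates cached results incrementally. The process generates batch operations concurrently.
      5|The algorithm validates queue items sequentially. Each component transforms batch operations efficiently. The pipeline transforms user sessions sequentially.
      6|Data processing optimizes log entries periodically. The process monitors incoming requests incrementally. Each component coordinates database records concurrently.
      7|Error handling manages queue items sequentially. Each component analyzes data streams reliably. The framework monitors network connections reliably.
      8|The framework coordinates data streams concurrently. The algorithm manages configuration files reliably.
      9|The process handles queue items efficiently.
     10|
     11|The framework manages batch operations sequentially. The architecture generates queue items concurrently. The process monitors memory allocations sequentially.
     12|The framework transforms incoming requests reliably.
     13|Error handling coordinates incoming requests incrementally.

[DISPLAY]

              ┃                              ┃  
━━━━━━━━━━━━━━┃The pipeline processes batch o┃  
ataTable      ┃The algorithm manages cached r┃  
──────────────┃Each component validates cache┃  
ail           ┃The algorithm validates queue ┃  
──────────────┃Dat┌─────────────────────┐log ┃  
ace89@mail.com┃Err│    Save Changes?    │ue i┃  
ve24@mail.com ┃The│    Are you sure?    │data┃  
nk40@mail.com ┃The│ [Yes]  No   Cancel  │item┃  
rol31@mail.com┃   └─────────────────────┘    ┃  
b37@mail.com  ┃The framework manages batch op┃  
━━━━━━━━━━━━━━┃The framework transforms incom┃  
              ┃Error handling coordinates inc┃  
              ┃                              ┃  
              ┃                              ┃  
              ┗━━━━━━━━━━━━━━━━━━━━━━━━━━━━━━┛  
                                                
                                                
                                                


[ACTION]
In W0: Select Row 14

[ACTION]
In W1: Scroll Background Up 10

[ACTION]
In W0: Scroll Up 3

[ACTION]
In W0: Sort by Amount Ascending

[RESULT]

              ┃                              ┃  
━━━━━━━━━━━━━━┃The pipeline processes batch o┃  
ataTable      ┃The algorithm manages cached r┃  
──────────────┃Each component validates cache┃  
ail           ┃The algorithm validates queue ┃  
──────────────┃Dat┌─────────────────────┐log ┃  
nk51@mail.com ┃Err│    Save Changes?    │ue i┃  
rol50@mail.com┃The│    Are you sure?    │data┃  
rol31@mail.com┃The│ [Yes]  No   Cancel  │item┃  
ve24@mail.com ┃   └─────────────────────┘    ┃  
ice81@mail.com┃The framework manages batch op┃  
━━━━━━━━━━━━━━┃The framework transforms incom┃  
              ┃Error handling coordinates inc┃  
              ┃                              ┃  
              ┃                              ┃  
              ┗━━━━━━━━━━━━━━━━━━━━━━━━━━━━━━┛  
                                                
                                                
                                                


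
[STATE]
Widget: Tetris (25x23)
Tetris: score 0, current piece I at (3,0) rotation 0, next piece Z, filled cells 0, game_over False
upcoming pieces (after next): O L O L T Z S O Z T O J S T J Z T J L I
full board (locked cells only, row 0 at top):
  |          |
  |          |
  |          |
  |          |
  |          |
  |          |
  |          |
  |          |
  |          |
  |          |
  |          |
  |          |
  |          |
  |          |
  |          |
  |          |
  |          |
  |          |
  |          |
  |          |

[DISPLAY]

   ████   │Next:         
          │▓▓            
          │ ▓▓           
          │              
          │              
          │              
          │Score:        
          │0             
          │              
          │              
          │              
          │              
          │              
          │              
          │              
          │              
          │              
          │              
          │              
          │              
          │              
          │              
          │              


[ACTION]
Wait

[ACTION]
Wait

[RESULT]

          │Next:         
          │▓▓            
   ████   │ ▓▓           
          │              
          │              
          │              
          │Score:        
          │0             
          │              
          │              
          │              
          │              
          │              
          │              
          │              
          │              
          │              
          │              
          │              
          │              
          │              
          │              
          │              


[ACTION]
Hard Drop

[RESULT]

   ▓▓     │Next:         
    ▓▓    │▓▓            
          │▓▓            
          │              
          │              
          │              
          │Score:        
          │0             
          │              
          │              
          │              
          │              
          │              
          │              
          │              
          │              
          │              
          │              
          │              
   ████   │              
          │              
          │              
          │              


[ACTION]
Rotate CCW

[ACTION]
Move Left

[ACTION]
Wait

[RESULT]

          │Next:         
   ▓      │▓▓            
  ▓▓      │▓▓            
  ▓       │              
          │              
          │              
          │Score:        
          │0             
          │              
          │              
          │              
          │              
          │              
          │              
          │              
          │              
          │              
          │              
          │              
   ████   │              
          │              
          │              
          │              


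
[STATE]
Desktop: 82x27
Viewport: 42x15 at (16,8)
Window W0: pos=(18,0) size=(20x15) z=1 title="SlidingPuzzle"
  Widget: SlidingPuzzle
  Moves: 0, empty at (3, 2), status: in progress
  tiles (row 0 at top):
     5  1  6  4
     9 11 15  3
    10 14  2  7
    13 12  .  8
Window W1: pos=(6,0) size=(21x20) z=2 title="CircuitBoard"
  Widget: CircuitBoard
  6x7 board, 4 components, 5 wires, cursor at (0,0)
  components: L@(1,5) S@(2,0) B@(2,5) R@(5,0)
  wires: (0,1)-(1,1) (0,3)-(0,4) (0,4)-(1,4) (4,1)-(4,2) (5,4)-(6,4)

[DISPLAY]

          ┃4 │  2 │  ┃                    
          ┃──┼────┼──┃                    
          ┃2 │    │  ┃                    
          ┃──┴────┴──┃                    
 ─ ·      ┃          ┃                    
          ┃          ┃                    
          ┃━━━━━━━━━━┛                    
          ┃                               
          ┃                               
0,0)      ┃                               
          ┃                               
━━━━━━━━━━┛                               
                                          
                                          
                                          


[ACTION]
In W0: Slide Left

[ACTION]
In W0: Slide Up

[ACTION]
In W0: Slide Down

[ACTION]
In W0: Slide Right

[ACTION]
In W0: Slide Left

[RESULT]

          ┃4 │  2 │  ┃                    
          ┃──┼────┼──┃                    
          ┃2 │  8 │  ┃                    
          ┃──┴────┴──┃                    
 ─ ·      ┃          ┃                    
          ┃          ┃                    
          ┃━━━━━━━━━━┛                    
          ┃                               
          ┃                               
0,0)      ┃                               
          ┃                               
━━━━━━━━━━┛                               
                                          
                                          
                                          


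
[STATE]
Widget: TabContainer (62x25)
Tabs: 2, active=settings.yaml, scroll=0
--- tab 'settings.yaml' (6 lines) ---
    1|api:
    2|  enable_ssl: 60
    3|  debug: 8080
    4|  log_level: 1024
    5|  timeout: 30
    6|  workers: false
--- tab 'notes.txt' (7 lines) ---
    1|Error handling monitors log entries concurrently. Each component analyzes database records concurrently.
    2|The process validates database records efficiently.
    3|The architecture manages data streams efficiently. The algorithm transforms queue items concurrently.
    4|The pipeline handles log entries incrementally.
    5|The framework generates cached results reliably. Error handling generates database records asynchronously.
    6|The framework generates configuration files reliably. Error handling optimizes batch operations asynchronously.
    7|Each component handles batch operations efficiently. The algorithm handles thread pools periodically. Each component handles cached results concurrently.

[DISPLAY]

[settings.yaml]│ notes.txt                                    
──────────────────────────────────────────────────────────────
api:                                                          
  enable_ssl: 60                                              
  debug: 8080                                                 
  log_level: 1024                                             
  timeout: 30                                                 
  workers: false                                              
                                                              
                                                              
                                                              
                                                              
                                                              
                                                              
                                                              
                                                              
                                                              
                                                              
                                                              
                                                              
                                                              
                                                              
                                                              
                                                              
                                                              


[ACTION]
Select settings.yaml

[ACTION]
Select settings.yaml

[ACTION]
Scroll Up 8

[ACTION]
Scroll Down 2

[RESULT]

[settings.yaml]│ notes.txt                                    
──────────────────────────────────────────────────────────────
  debug: 8080                                                 
  log_level: 1024                                             
  timeout: 30                                                 
  workers: false                                              
                                                              
                                                              
                                                              
                                                              
                                                              
                                                              
                                                              
                                                              
                                                              
                                                              
                                                              
                                                              
                                                              
                                                              
                                                              
                                                              
                                                              
                                                              
                                                              


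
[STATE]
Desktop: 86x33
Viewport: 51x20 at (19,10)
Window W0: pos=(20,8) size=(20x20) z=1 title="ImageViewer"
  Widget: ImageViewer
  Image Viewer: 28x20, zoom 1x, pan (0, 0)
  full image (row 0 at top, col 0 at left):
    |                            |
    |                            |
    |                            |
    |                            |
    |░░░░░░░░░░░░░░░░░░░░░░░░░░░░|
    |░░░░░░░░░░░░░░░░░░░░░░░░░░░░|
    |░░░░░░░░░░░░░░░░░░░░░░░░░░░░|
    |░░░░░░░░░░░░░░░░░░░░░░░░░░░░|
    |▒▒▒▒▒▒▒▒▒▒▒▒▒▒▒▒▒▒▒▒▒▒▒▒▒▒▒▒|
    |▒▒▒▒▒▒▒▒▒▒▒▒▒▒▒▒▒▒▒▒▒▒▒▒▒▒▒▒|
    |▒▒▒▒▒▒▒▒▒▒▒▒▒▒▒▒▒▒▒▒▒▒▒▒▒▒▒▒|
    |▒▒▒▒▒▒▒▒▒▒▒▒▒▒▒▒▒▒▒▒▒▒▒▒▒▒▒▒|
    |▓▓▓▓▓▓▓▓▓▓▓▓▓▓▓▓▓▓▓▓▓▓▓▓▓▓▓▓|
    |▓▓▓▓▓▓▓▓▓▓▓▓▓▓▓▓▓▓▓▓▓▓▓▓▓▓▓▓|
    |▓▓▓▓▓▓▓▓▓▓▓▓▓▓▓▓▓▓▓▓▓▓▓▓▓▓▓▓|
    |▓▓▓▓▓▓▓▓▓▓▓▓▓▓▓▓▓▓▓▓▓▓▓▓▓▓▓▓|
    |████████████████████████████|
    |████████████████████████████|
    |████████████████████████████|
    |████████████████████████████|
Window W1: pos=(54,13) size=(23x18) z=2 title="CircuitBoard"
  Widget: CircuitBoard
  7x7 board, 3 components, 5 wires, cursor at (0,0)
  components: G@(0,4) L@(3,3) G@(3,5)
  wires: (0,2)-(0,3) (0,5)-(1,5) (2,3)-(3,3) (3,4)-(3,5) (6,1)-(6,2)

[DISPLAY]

 ┠──────────────────┨                              
 ┃                  ┃                              
 ┃                  ┃                              
 ┃                  ┃              ┏━━━━━━━━━━━━━━━
 ┃                  ┃              ┃ CircuitBoard  
 ┃░░░░░░░░░░░░░░░░░░┃              ┠───────────────
 ┃░░░░░░░░░░░░░░░░░░┃              ┃   0 1 2 3 4 5 
 ┃░░░░░░░░░░░░░░░░░░┃              ┃0  [.]      · ─
 ┃░░░░░░░░░░░░░░░░░░┃              ┃               
 ┃▒▒▒▒▒▒▒▒▒▒▒▒▒▒▒▒▒▒┃              ┃1              
 ┃▒▒▒▒▒▒▒▒▒▒▒▒▒▒▒▒▒▒┃              ┃               
 ┃▒▒▒▒▒▒▒▒▒▒▒▒▒▒▒▒▒▒┃              ┃2              
 ┃▒▒▒▒▒▒▒▒▒▒▒▒▒▒▒▒▒▒┃              ┃               
 ┃▓▓▓▓▓▓▓▓▓▓▓▓▓▓▓▓▓▓┃              ┃3              
 ┃▓▓▓▓▓▓▓▓▓▓▓▓▓▓▓▓▓▓┃              ┃               
 ┃▓▓▓▓▓▓▓▓▓▓▓▓▓▓▓▓▓▓┃              ┃4              
 ┃▓▓▓▓▓▓▓▓▓▓▓▓▓▓▓▓▓▓┃              ┃               
 ┗━━━━━━━━━━━━━━━━━━┛              ┃5              
                                   ┃               
                                   ┃6       · ─ ·  


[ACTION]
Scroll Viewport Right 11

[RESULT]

─────────┨                                         
         ┃                                         
         ┃                                         
         ┃              ┏━━━━━━━━━━━━━━━━━━━━━┓    
         ┃              ┃ CircuitBoard        ┃    
░░░░░░░░░┃              ┠─────────────────────┨    
░░░░░░░░░┃              ┃   0 1 2 3 4 5 6     ┃    
░░░░░░░░░┃              ┃0  [.]      · ─ ·   G┃    
░░░░░░░░░┃              ┃                     ┃    
▒▒▒▒▒▒▒▒▒┃              ┃1                    ┃    
▒▒▒▒▒▒▒▒▒┃              ┃                     ┃    
▒▒▒▒▒▒▒▒▒┃              ┃2               ·    ┃    
▒▒▒▒▒▒▒▒▒┃              ┃                │    ┃    
▓▓▓▓▓▓▓▓▓┃              ┃3               L   ·┃    
▓▓▓▓▓▓▓▓▓┃              ┃                     ┃    
▓▓▓▓▓▓▓▓▓┃              ┃4                    ┃    
▓▓▓▓▓▓▓▓▓┃              ┃                     ┃    
━━━━━━━━━┛              ┃5                    ┃    
                        ┃                     ┃    
                        ┃6       · ─ ·        ┃    


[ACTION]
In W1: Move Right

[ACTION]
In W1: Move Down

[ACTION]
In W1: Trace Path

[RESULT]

─────────┨                                         
         ┃                                         
         ┃                                         
         ┃              ┏━━━━━━━━━━━━━━━━━━━━━┓    
         ┃              ┃ CircuitBoard        ┃    
░░░░░░░░░┃              ┠─────────────────────┨    
░░░░░░░░░┃              ┃   0 1 2 3 4 5 6     ┃    
░░░░░░░░░┃              ┃0           · ─ ·   G┃    
░░░░░░░░░┃              ┃                     ┃    
▒▒▒▒▒▒▒▒▒┃              ┃1      [.]           ┃    
▒▒▒▒▒▒▒▒▒┃              ┃                     ┃    
▒▒▒▒▒▒▒▒▒┃              ┃2               ·    ┃    
▒▒▒▒▒▒▒▒▒┃              ┃                │    ┃    
▓▓▓▓▓▓▓▓▓┃              ┃3               L   ·┃    
▓▓▓▓▓▓▓▓▓┃              ┃                     ┃    
▓▓▓▓▓▓▓▓▓┃              ┃4                    ┃    
▓▓▓▓▓▓▓▓▓┃              ┃                     ┃    
━━━━━━━━━┛              ┃5                    ┃    
                        ┃                     ┃    
                        ┃6       · ─ ·        ┃    
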